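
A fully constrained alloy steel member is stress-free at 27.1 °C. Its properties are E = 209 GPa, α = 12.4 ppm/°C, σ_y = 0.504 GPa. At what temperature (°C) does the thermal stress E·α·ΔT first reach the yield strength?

222 °C

σ_y = 0.504 GPa = 504.0 MPa.
E·α·ΔT = 504.0 MPa ⇒ ΔT = 504.0 / (209.0×10³ × 12.4×10⁻⁶) = 194.5 K.
T = 27.1 + 194.5 = 221.6 °C.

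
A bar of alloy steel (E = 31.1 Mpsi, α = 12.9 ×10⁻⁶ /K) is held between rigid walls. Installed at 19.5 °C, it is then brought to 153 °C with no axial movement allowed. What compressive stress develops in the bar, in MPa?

369 MPa

E = 31.1 Mpsi = 214.4 GPa.
ΔT = 133.5 K. Constrained thermal stress σ = E·α·ΔT = 214.4×10³ MPa × 12.9×10⁻⁶ × 133.5 = 369 MPa (compressive).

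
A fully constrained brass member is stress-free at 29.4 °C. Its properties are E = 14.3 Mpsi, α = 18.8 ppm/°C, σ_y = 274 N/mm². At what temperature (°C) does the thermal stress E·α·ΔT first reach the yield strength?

177 °C

E = 14.3 Mpsi = 98.60 GPa.
σ_y = 274 N/mm² = 274.0 MPa.
E·α·ΔT = 274.0 MPa ⇒ ΔT = 274.0 / (98.60×10³ × 18.8×10⁻⁶) = 147.8 K.
T = 29.4 + 147.8 = 177.2 °C.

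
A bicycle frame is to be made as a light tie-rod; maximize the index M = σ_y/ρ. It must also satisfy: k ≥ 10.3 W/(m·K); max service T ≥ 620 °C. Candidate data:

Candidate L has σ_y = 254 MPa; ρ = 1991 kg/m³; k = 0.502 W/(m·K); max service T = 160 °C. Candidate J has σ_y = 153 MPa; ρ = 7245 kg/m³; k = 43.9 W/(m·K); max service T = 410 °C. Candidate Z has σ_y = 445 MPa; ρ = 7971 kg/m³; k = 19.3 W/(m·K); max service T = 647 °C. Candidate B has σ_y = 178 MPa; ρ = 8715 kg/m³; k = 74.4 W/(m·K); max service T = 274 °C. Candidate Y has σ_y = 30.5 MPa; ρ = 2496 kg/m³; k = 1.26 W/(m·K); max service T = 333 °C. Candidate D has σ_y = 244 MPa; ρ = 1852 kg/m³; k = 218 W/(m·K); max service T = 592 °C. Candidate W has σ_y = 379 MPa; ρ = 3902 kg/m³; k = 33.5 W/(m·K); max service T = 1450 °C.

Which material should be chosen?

Screen on constraints: k ≥ 10.3 W/(m·K); max service T ≥ 620 °C. Survivors: candidate Z, candidate W.
Evaluate M for each candidate:
  candidate W: M = 97.1 kN·m/kg
  candidate Z: M = 55.8 kN·m/kg
Candidate W ranks first.

candidate W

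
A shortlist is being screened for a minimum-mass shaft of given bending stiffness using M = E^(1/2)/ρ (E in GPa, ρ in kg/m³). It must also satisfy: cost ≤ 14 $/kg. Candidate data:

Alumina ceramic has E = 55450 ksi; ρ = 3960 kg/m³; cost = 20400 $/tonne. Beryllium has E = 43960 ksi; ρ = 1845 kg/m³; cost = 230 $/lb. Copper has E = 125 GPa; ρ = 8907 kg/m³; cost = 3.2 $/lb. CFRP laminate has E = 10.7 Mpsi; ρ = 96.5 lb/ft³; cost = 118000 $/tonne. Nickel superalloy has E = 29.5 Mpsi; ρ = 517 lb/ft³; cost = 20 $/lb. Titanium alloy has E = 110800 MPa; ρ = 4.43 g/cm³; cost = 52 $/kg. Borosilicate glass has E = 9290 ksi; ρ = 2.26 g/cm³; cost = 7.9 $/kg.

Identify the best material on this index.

Screen on constraints: cost ≤ 14 $/kg. Survivors: copper, borosilicate glass.
Convert each candidate to consistent units, then evaluate M:
  copper: E = 125.0 GPa, ρ = 8907 kg/m³
  borosilicate glass: E = 64.05 GPa, ρ = 2260 kg/m³
  borosilicate glass: M = 3.54×10⁻³
  copper: M = 1.26×10⁻³
Borosilicate glass ranks first.

borosilicate glass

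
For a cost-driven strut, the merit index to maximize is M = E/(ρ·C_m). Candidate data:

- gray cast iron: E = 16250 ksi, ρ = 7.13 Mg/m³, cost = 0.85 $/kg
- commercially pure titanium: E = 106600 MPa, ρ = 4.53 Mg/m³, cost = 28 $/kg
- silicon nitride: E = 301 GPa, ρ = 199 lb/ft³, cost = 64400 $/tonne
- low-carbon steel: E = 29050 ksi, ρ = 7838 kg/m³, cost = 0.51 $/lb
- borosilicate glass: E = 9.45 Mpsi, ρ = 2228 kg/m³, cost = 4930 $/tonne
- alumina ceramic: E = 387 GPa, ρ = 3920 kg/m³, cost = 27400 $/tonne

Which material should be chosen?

low-carbon steel

Normalizing units and computing the index:
  gray cast iron: E = 112.0 GPa, ρ = 7130 kg/m³, cost = 0.8500 $/kg
  commercially pure titanium: E = 106.6 GPa, ρ = 4530 kg/m³, cost = 28.00 $/kg
  silicon nitride: E = 301.0 GPa, ρ = 3188 kg/m³, cost = 64.40 $/kg
  low-carbon steel: E = 200.3 GPa, ρ = 7838 kg/m³, cost = 1.124 $/kg
  borosilicate glass: E = 65.16 GPa, ρ = 2228 kg/m³, cost = 4.930 $/kg
  alumina ceramic: E = 387.0 GPa, ρ = 3920 kg/m³, cost = 27.40 $/kg
  low-carbon steel: M = 22.7 MN·m per $
  gray cast iron: M = 18.5 MN·m per $
  borosilicate glass: M = 5.93 MN·m per $
  alumina ceramic: M = 3.60 MN·m per $
  silicon nitride: M = 1.47 MN·m per $
  commercially pure titanium: M = 0.840 MN·m per $
The maximum is for low-carbon steel.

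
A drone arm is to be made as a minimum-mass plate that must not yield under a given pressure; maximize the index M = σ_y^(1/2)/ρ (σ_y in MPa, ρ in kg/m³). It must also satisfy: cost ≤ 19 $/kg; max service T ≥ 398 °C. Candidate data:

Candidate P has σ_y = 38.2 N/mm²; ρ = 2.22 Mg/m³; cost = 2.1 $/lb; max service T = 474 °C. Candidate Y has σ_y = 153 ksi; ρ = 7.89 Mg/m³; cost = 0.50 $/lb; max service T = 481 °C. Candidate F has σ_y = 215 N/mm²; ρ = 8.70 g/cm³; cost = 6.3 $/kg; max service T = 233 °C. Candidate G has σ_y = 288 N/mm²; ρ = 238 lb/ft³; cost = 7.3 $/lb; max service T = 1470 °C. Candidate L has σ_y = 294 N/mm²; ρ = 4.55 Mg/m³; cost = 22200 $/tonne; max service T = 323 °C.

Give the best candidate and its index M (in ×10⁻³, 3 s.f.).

Screen on constraints: cost ≤ 19 $/kg; max service T ≥ 398 °C. Survivors: candidate P, candidate Y, candidate G.
In SI units:
  candidate P: σ_y = 38.20 MPa, ρ = 2220 kg/m³
  candidate Y: σ_y = 1055 MPa, ρ = 7890 kg/m³
  candidate G: σ_y = 288.0 MPa, ρ = 3812 kg/m³
  candidate G: M = 4.45×10⁻³
  candidate Y: M = 4.12×10⁻³
  candidate P: M = 2.78×10⁻³
Candidate G has the largest M.

candidate G, M = 4.45×10⁻³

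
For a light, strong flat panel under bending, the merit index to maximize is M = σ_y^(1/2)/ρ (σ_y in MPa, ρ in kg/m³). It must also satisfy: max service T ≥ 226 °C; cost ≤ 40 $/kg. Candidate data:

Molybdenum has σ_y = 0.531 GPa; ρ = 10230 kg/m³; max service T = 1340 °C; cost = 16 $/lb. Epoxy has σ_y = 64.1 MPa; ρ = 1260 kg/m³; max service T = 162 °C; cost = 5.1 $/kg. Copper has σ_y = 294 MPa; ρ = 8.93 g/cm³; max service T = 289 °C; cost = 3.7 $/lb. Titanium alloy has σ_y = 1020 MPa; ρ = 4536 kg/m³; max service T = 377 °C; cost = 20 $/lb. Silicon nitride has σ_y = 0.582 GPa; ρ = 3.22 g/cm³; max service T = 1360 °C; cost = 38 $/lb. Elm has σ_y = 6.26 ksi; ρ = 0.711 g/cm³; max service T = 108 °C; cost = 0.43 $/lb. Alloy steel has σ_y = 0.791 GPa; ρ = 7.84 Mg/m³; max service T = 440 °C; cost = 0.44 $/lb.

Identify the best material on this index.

alloy steel

Screen on constraints: max service T ≥ 226 °C; cost ≤ 40 $/kg. Survivors: molybdenum, copper, alloy steel.
Convert each candidate to consistent units, then evaluate M:
  molybdenum: σ_y = 531.0 MPa, ρ = 10230 kg/m³
  copper: σ_y = 294.0 MPa, ρ = 8930 kg/m³
  alloy steel: σ_y = 791.0 MPa, ρ = 7840 kg/m³
  alloy steel: M = 3.59×10⁻³
  molybdenum: M = 2.25×10⁻³
  copper: M = 1.92×10⁻³
Alloy steel ranks first.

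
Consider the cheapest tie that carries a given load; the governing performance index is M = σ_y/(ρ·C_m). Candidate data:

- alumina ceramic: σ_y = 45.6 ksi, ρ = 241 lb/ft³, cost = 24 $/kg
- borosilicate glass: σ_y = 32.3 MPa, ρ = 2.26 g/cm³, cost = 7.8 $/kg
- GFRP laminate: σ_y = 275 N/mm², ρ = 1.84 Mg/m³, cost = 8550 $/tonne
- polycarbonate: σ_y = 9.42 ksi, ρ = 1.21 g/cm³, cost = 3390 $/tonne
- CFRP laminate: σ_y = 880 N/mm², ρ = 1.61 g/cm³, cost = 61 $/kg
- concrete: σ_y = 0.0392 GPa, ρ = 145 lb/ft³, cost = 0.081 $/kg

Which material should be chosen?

concrete

Convert each candidate to consistent units, then evaluate M:
  alumina ceramic: σ_y = 314.4 MPa, ρ = 3860 kg/m³, cost = 24.00 $/kg
  borosilicate glass: σ_y = 32.30 MPa, ρ = 2260 kg/m³, cost = 7.800 $/kg
  GFRP laminate: σ_y = 275.0 MPa, ρ = 1840 kg/m³, cost = 8.550 $/kg
  polycarbonate: σ_y = 64.95 MPa, ρ = 1210 kg/m³, cost = 3.390 $/kg
  CFRP laminate: σ_y = 880.0 MPa, ρ = 1610 kg/m³, cost = 61.00 $/kg
  concrete: σ_y = 39.20 MPa, ρ = 2323 kg/m³, cost = 0.08100 $/kg
  concrete: M = 208 kN·m per $
  GFRP laminate: M = 17.5 kN·m per $
  polycarbonate: M = 15.8 kN·m per $
  CFRP laminate: M = 8.96 kN·m per $
  alumina ceramic: M = 3.39 kN·m per $
  borosilicate glass: M = 1.83 kN·m per $
Concrete has the largest M.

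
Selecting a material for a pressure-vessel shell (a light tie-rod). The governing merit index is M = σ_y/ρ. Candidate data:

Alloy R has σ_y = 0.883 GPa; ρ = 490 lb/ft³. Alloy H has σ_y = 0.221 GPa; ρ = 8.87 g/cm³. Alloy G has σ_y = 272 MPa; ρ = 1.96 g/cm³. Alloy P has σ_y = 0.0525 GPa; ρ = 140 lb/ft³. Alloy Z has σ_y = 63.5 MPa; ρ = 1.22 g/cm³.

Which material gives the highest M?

alloy G

Putting every candidate on a common basis:
  alloy R: σ_y = 883.0 MPa, ρ = 7849 kg/m³
  alloy H: σ_y = 221.0 MPa, ρ = 8870 kg/m³
  alloy G: σ_y = 272.0 MPa, ρ = 1960 kg/m³
  alloy P: σ_y = 52.50 MPa, ρ = 2243 kg/m³
  alloy Z: σ_y = 63.50 MPa, ρ = 1220 kg/m³
  alloy G: M = 139 kN·m/kg
  alloy R: M = 112 kN·m/kg
  alloy Z: M = 52.0 kN·m/kg
  alloy H: M = 24.9 kN·m/kg
  alloy P: M = 23.4 kN·m/kg
Alloy G has the largest M.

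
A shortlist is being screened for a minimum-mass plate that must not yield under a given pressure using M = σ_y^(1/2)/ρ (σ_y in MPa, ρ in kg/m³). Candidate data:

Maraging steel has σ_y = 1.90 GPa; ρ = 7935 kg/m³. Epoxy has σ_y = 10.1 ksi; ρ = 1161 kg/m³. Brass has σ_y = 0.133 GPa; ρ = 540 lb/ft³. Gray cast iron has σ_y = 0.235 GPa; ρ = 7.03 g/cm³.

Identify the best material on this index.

Putting every candidate on a common basis:
  maraging steel: σ_y = 1900 MPa, ρ = 7935 kg/m³
  epoxy: σ_y = 69.64 MPa, ρ = 1161 kg/m³
  brass: σ_y = 133.0 MPa, ρ = 8650 kg/m³
  gray cast iron: σ_y = 235.0 MPa, ρ = 7030 kg/m³
  epoxy: M = 7.19×10⁻³
  maraging steel: M = 5.49×10⁻³
  gray cast iron: M = 2.18×10⁻³
  brass: M = 1.33×10⁻³
Epoxy has the largest M.

epoxy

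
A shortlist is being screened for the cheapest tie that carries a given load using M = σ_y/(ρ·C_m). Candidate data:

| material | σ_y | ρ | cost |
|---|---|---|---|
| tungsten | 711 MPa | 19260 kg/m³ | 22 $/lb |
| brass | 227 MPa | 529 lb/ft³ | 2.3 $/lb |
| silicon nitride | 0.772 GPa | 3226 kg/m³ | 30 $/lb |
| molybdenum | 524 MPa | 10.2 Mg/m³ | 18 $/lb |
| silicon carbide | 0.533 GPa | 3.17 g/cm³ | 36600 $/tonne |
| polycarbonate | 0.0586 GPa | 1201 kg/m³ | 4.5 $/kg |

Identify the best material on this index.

Putting every candidate on a common basis:
  tungsten: σ_y = 711.0 MPa, ρ = 19260 kg/m³, cost = 48.50 $/kg
  brass: σ_y = 227.0 MPa, ρ = 8474 kg/m³, cost = 5.071 $/kg
  silicon nitride: σ_y = 772.0 MPa, ρ = 3226 kg/m³, cost = 66.14 $/kg
  molybdenum: σ_y = 524.0 MPa, ρ = 10200 kg/m³, cost = 39.68 $/kg
  silicon carbide: σ_y = 533.0 MPa, ρ = 3170 kg/m³, cost = 36.60 $/kg
  polycarbonate: σ_y = 58.60 MPa, ρ = 1201 kg/m³, cost = 4.500 $/kg
  polycarbonate: M = 10.8 kN·m per $
  brass: M = 5.28 kN·m per $
  silicon carbide: M = 4.59 kN·m per $
  silicon nitride: M = 3.62 kN·m per $
  molybdenum: M = 1.29 kN·m per $
  tungsten: M = 0.761 kN·m per $
Polycarbonate has the largest M.

polycarbonate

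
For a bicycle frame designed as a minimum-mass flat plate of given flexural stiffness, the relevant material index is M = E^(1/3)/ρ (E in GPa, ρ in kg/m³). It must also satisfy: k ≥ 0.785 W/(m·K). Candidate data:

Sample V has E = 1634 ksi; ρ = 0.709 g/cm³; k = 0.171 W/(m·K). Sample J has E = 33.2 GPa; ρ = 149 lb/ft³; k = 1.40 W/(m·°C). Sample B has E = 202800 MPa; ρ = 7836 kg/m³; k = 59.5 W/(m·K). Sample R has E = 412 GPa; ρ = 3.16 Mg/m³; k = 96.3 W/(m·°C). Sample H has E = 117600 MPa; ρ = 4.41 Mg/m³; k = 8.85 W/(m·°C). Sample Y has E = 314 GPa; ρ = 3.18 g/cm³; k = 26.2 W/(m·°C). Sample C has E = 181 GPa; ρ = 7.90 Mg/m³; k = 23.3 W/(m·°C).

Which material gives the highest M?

Screen on constraints: k ≥ 0.785 W/(m·K). Survivors: sample J, sample B, sample R, sample H, sample Y, sample C.
Convert each candidate to consistent units, then evaluate M:
  sample J: E = 33.20 GPa, ρ = 2387 kg/m³
  sample B: E = 202.8 GPa, ρ = 7836 kg/m³
  sample R: E = 412.0 GPa, ρ = 3160 kg/m³
  sample H: E = 117.6 GPa, ρ = 4410 kg/m³
  sample Y: E = 314.0 GPa, ρ = 3180 kg/m³
  sample C: E = 181.0 GPa, ρ = 7900 kg/m³
  sample R: M = 2.35×10⁻³
  sample Y: M = 2.14×10⁻³
  sample J: M = 1.35×10⁻³
  sample H: M = 1.11×10⁻³
  sample B: M = 0.750×10⁻³
  sample C: M = 0.716×10⁻³
Sample R has the largest M.

sample R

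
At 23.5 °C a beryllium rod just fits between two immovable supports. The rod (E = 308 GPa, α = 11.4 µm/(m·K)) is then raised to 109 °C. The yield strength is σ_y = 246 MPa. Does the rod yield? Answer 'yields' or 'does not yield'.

ΔT = 85.50 K. Constrained thermal stress σ = E·α·ΔT = 308.0×10³ MPa × 11.4×10⁻⁶ × 85.50 = 300 MPa (compressive).
Compare to σ_y = 246 MPa: σ ≥ σ_y, so it yields.

yields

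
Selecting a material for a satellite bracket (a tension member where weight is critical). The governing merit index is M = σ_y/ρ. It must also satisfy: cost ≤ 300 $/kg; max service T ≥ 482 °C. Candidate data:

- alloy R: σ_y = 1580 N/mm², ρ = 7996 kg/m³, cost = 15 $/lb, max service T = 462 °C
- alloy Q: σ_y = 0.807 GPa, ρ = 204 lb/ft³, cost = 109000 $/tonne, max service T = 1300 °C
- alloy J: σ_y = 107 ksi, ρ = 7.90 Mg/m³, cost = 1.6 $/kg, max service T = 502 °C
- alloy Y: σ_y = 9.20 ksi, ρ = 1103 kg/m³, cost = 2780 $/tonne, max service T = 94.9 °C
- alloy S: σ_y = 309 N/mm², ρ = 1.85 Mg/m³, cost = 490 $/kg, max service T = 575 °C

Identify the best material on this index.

alloy Q

Screen on constraints: cost ≤ 300 $/kg; max service T ≥ 482 °C. Survivors: alloy Q, alloy J.
Convert each candidate to consistent units, then evaluate M:
  alloy Q: σ_y = 807.0 MPa, ρ = 3268 kg/m³
  alloy J: σ_y = 737.7 MPa, ρ = 7900 kg/m³
  alloy Q: M = 247 kN·m/kg
  alloy J: M = 93.4 kN·m/kg
Alloy Q has the largest M.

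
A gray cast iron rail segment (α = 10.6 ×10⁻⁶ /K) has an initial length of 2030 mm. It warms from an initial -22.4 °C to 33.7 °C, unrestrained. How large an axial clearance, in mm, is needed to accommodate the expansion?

1.21 mm

ΔT = 33.7 − (-22.4) = 56.10 K.
ΔL = α·L₀·ΔT = 10.6×10⁻⁶ × 2030 mm × 56.10 K = 1.21 mm.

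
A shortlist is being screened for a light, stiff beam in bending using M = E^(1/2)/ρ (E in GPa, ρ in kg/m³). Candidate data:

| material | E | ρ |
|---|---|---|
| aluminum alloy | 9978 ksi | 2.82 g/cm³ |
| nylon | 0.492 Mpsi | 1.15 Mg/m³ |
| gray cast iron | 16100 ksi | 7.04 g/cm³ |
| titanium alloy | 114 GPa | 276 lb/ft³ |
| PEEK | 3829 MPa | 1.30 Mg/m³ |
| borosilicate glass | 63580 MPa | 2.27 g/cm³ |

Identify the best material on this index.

Convert each candidate to consistent units, then evaluate M:
  aluminum alloy: E = 68.80 GPa, ρ = 2820 kg/m³
  nylon: E = 3.392 GPa, ρ = 1150 kg/m³
  gray cast iron: E = 111.0 GPa, ρ = 7040 kg/m³
  titanium alloy: E = 114.0 GPa, ρ = 4421 kg/m³
  PEEK: E = 3.829 GPa, ρ = 1300 kg/m³
  borosilicate glass: E = 63.58 GPa, ρ = 2270 kg/m³
  borosilicate glass: M = 3.51×10⁻³
  aluminum alloy: M = 2.94×10⁻³
  titanium alloy: M = 2.42×10⁻³
  nylon: M = 1.60×10⁻³
  PEEK: M = 1.51×10⁻³
  gray cast iron: M = 1.50×10⁻³
Borosilicate glass has the largest M.

borosilicate glass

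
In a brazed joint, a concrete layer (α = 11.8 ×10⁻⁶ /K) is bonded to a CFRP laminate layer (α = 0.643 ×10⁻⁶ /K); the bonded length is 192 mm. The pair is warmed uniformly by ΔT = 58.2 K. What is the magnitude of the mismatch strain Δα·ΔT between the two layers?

6.49×10⁻⁴

Δα = |11.8 − 0.643|×10⁻⁶/K = 11.2×10⁻⁶/K.
Mismatch strain = Δα·ΔT = 11.2×10⁻⁶ × 58.2 = 6.49×10⁻⁴.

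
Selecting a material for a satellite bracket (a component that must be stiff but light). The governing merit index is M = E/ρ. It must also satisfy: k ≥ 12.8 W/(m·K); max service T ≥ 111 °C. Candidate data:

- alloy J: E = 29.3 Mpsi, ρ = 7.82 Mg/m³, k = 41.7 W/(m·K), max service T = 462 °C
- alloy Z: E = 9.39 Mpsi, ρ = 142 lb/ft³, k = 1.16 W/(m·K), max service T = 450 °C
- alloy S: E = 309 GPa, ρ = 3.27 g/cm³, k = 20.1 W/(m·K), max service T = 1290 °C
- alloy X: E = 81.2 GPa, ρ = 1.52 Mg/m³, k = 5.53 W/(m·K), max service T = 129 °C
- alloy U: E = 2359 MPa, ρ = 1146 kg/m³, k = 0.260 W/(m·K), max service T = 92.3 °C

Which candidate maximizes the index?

alloy S

Screen on constraints: k ≥ 12.8 W/(m·K); max service T ≥ 111 °C. Survivors: alloy J, alloy S.
Normalizing units and computing the index:
  alloy J: E = 202.0 GPa, ρ = 7820 kg/m³
  alloy S: E = 309.0 GPa, ρ = 3270 kg/m³
  alloy S: M = 94.5 MN·m/kg
  alloy J: M = 25.8 MN·m/kg
Alloy S has the largest M.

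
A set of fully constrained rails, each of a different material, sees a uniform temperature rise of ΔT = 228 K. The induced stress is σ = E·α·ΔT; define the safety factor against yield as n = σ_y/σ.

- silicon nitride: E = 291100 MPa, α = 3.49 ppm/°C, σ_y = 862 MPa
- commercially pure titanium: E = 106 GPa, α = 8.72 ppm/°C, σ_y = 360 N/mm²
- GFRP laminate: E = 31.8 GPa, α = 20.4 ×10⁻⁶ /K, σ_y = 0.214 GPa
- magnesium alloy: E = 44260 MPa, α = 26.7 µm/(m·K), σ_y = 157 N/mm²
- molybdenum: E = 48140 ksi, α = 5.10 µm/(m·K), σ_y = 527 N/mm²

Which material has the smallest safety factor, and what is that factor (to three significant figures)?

With everything in SI (GPa, ×10⁻⁶/K, MPa):
  silicon nitride: E = 291.1, α = 3.49, σ_y = 862.0 → σ = 232 MPa, n = 3.72
  commercially pure titanium: E = 106.0, α = 8.72, σ_y = 360.0 → σ = 211 MPa, n = 1.71
  GFRP laminate: E = 31.80, α = 20.4, σ_y = 214.0 → σ = 148 MPa, n = 1.45
  magnesium alloy: E = 44.26, α = 26.7, σ_y = 157.0 → σ = 269 MPa, n = 0.583
  molybdenum: E = 331.9, α = 5.10, σ_y = 527.0 → σ = 386 MPa, n = 1.37
Smallest n: magnesium alloy with n = 0.583.

magnesium alloy, n = 0.583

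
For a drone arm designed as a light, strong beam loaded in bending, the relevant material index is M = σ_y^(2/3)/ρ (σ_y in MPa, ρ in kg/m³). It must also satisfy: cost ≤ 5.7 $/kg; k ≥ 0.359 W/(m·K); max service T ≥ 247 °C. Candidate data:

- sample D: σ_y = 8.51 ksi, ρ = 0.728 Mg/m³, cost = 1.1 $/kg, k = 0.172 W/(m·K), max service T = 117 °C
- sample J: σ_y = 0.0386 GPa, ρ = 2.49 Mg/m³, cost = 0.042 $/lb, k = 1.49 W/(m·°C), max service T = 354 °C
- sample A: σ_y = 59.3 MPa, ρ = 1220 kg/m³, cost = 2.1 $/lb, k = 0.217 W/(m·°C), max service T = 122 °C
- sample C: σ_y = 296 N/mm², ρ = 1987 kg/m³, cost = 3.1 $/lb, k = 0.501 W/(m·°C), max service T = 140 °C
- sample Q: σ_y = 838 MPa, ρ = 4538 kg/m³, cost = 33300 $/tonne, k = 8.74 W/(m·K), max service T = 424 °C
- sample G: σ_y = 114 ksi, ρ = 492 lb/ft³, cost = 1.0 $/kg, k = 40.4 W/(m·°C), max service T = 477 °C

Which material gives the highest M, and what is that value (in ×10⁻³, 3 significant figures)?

sample G, M = 10.8×10⁻³

Screen on constraints: cost ≤ 5.7 $/kg; k ≥ 0.359 W/(m·K); max service T ≥ 247 °C. Survivors: sample J, sample G.
Normalizing units and computing the index:
  sample J: σ_y = 38.60 MPa, ρ = 2490 kg/m³
  sample G: σ_y = 786.0 MPa, ρ = 7881 kg/m³
  sample G: M = 10.8×10⁻³
  sample J: M = 4.59×10⁻³
The maximum is for sample G.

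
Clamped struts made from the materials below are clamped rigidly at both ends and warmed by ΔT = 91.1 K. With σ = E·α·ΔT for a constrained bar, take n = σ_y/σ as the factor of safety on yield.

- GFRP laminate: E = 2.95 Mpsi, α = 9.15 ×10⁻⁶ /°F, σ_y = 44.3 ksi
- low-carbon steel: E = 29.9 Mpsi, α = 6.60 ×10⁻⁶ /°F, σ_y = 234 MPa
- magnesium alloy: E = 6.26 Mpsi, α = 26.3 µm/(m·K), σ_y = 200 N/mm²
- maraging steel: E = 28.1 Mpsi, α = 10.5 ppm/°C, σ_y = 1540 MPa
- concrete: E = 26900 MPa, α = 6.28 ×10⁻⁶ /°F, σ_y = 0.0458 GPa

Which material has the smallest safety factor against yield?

In consistent units (E in GPa, α in ×10⁻⁶/K, σ_y in MPa):
  GFRP laminate: E = 20.34, α = 16.5, σ_y = 305.4 → σ = 30.5 MPa, n = 10.0
  low-carbon steel: E = 206.2, α = 11.9, σ_y = 234.0 → σ = 223 MPa, n = 1.05
  magnesium alloy: E = 43.16, α = 26.3, σ_y = 200.0 → σ = 103 MPa, n = 1.93
  maraging steel: E = 193.7, α = 10.5, σ_y = 1540 → σ = 185 MPa, n = 8.31
  concrete: E = 26.90, α = 11.3, σ_y = 45.80 → σ = 27.7 MPa, n = 1.65
Smallest n: low-carbon steel with n = 1.05.

low-carbon steel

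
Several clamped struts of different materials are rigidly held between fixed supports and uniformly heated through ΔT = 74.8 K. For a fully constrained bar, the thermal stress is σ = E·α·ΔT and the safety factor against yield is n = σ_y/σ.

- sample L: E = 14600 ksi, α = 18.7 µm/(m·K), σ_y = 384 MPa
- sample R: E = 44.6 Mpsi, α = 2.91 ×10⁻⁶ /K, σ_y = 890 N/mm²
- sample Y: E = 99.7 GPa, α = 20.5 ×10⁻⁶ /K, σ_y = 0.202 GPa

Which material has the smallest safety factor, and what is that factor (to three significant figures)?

sample Y, n = 1.32

Per material, after unit conversion:
  sample L: E = 100.7, α = 18.7, σ_y = 384.0 → σ = 141 MPa, n = 2.73
  sample R: E = 307.5, α = 2.91, σ_y = 890.0 → σ = 66.9 MPa, n = 13.3
  sample Y: E = 99.70, α = 20.5, σ_y = 202.0 → σ = 153 MPa, n = 1.32
Sample Y has the lowest safety factor, n = 1.32.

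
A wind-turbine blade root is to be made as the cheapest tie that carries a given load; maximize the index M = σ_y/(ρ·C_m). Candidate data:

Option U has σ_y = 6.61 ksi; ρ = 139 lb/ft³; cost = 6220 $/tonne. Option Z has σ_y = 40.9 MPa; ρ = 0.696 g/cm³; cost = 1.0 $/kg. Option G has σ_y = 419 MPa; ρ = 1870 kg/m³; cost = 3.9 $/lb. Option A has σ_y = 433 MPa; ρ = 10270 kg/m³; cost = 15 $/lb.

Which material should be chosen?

option Z

Putting every candidate on a common basis:
  option U: σ_y = 45.57 MPa, ρ = 2227 kg/m³, cost = 6.220 $/kg
  option Z: σ_y = 40.90 MPa, ρ = 696.0 kg/m³, cost = 1.000 $/kg
  option G: σ_y = 419.0 MPa, ρ = 1870 kg/m³, cost = 8.598 $/kg
  option A: σ_y = 433.0 MPa, ρ = 10270 kg/m³, cost = 33.07 $/kg
  option Z: M = 58.8 kN·m per $
  option G: M = 26.1 kN·m per $
  option U: M = 3.29 kN·m per $
  option A: M = 1.27 kN·m per $
Option Z has the largest M.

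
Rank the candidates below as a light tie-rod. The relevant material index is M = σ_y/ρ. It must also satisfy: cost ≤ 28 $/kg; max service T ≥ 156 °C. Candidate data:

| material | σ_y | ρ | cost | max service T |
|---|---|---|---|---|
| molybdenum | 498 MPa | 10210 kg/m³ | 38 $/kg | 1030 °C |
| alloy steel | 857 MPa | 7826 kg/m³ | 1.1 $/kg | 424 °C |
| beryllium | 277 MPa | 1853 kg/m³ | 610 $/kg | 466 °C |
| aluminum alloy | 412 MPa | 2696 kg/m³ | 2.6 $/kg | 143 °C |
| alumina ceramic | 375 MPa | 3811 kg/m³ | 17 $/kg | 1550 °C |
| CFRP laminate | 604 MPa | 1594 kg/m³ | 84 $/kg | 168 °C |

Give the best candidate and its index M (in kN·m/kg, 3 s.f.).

Screen on constraints: cost ≤ 28 $/kg; max service T ≥ 156 °C. Survivors: alloy steel, alumina ceramic.
Per-candidate index values:
  alloy steel: M = 110 kN·m/kg
  alumina ceramic: M = 98.4 kN·m/kg
Highest index: alloy steel.

alloy steel, M = 110 kN·m/kg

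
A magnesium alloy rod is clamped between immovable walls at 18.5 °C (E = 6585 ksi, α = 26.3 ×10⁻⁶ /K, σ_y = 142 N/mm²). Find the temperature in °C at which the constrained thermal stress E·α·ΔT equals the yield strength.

E = 6585 ksi = 45.40 GPa.
σ_y = 142 N/mm² = 142.0 MPa.
E·α·ΔT = 142.0 MPa ⇒ ΔT = 142.0 / (45.40×10³ × 26.3×10⁻⁶) = 118.9 K.
T = 18.5 + 118.9 = 137.4 °C.

137 °C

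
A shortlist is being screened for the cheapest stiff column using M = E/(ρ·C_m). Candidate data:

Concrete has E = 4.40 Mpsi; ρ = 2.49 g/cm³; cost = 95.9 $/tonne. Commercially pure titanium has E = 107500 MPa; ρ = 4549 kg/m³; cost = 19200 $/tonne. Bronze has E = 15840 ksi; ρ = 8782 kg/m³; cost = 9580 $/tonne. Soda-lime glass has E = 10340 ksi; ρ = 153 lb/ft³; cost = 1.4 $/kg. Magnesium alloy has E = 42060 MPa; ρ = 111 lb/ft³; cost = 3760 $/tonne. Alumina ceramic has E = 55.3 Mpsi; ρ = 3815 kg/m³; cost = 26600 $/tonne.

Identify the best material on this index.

concrete

Convert each candidate to consistent units, then evaluate M:
  concrete: E = 30.34 GPa, ρ = 2490 kg/m³, cost = 0.09590 $/kg
  commercially pure titanium: E = 107.5 GPa, ρ = 4549 kg/m³, cost = 19.20 $/kg
  bronze: E = 109.2 GPa, ρ = 8782 kg/m³, cost = 9.580 $/kg
  soda-lime glass: E = 71.29 GPa, ρ = 2451 kg/m³, cost = 1.400 $/kg
  magnesium alloy: E = 42.06 GPa, ρ = 1778 kg/m³, cost = 3.760 $/kg
  alumina ceramic: E = 381.3 GPa, ρ = 3815 kg/m³, cost = 26.60 $/kg
  concrete: M = 127 MN·m per $
  soda-lime glass: M = 20.8 MN·m per $
  magnesium alloy: M = 6.29 MN·m per $
  alumina ceramic: M = 3.76 MN·m per $
  bronze: M = 1.30 MN·m per $
  commercially pure titanium: M = 1.23 MN·m per $
Concrete has the largest M.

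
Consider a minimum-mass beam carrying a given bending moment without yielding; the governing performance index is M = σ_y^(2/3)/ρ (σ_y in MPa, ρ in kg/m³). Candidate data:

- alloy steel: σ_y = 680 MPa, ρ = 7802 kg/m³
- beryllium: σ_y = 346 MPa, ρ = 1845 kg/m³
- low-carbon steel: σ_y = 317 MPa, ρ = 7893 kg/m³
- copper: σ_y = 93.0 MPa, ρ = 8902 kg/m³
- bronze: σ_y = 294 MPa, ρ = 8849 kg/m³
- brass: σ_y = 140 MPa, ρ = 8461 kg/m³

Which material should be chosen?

Evaluate M for each candidate:
  beryllium: M = 26.7×10⁻³
  alloy steel: M = 9.91×10⁻³
  low-carbon steel: M = 5.89×10⁻³
  bronze: M = 5.00×10⁻³
  brass: M = 3.19×10⁻³
  copper: M = 2.31×10⁻³
Highest index: beryllium.

beryllium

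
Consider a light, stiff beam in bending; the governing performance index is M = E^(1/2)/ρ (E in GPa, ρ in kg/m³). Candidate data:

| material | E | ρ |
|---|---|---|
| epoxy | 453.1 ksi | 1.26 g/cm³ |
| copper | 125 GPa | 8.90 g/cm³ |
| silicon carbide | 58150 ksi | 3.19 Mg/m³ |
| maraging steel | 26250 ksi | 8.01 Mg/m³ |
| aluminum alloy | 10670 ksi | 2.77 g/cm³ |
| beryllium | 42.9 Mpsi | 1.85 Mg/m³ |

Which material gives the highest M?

After converting to SI:
  epoxy: E = 3.124 GPa, ρ = 1260 kg/m³
  copper: E = 125.0 GPa, ρ = 8900 kg/m³
  silicon carbide: E = 400.9 GPa, ρ = 3190 kg/m³
  maraging steel: E = 181.0 GPa, ρ = 8010 kg/m³
  aluminum alloy: E = 73.57 GPa, ρ = 2770 kg/m³
  beryllium: E = 295.8 GPa, ρ = 1850 kg/m³
  beryllium: M = 9.30×10⁻³
  silicon carbide: M = 6.28×10⁻³
  aluminum alloy: M = 3.10×10⁻³
  maraging steel: M = 1.68×10⁻³
  epoxy: M = 1.40×10⁻³
  copper: M = 1.26×10⁻³
Beryllium has the largest M.

beryllium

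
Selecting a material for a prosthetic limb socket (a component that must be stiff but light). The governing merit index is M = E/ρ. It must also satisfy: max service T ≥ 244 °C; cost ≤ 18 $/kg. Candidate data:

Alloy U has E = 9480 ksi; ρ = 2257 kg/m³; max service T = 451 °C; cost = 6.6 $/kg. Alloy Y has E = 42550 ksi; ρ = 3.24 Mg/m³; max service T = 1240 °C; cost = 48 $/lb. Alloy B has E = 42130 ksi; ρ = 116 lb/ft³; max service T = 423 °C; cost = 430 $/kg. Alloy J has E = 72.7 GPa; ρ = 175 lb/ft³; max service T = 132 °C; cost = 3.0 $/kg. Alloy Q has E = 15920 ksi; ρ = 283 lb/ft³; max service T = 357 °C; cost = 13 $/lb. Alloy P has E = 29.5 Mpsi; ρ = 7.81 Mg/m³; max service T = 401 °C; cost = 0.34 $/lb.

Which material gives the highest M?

alloy U

Screen on constraints: max service T ≥ 244 °C; cost ≤ 18 $/kg. Survivors: alloy U, alloy P.
Putting every candidate on a common basis:
  alloy U: E = 65.36 GPa, ρ = 2257 kg/m³
  alloy P: E = 203.4 GPa, ρ = 7810 kg/m³
  alloy U: M = 29.0 MN·m/kg
  alloy P: M = 26.0 MN·m/kg
Alloy U ranks first.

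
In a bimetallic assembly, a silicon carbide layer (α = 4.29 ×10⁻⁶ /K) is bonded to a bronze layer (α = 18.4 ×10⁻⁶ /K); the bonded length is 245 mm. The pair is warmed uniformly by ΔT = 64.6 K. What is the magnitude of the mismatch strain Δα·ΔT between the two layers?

9.12×10⁻⁴

Δα = |4.29 − 18.4|×10⁻⁶/K = 14.1×10⁻⁶/K.
Mismatch strain = Δα·ΔT = 14.1×10⁻⁶ × 64.6 = 9.12×10⁻⁴.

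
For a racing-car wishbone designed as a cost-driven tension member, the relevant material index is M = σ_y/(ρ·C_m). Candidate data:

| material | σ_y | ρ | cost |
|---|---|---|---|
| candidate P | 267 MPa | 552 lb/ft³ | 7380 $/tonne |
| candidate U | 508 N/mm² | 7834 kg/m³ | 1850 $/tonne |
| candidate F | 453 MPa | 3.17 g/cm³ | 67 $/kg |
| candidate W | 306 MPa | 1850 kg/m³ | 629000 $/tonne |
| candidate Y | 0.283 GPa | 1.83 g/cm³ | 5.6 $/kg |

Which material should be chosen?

After converting to SI:
  candidate P: σ_y = 267.0 MPa, ρ = 8842 kg/m³, cost = 7.380 $/kg
  candidate U: σ_y = 508.0 MPa, ρ = 7834 kg/m³, cost = 1.850 $/kg
  candidate F: σ_y = 453.0 MPa, ρ = 3170 kg/m³, cost = 67.00 $/kg
  candidate W: σ_y = 306.0 MPa, ρ = 1850 kg/m³, cost = 629.0 $/kg
  candidate Y: σ_y = 283.0 MPa, ρ = 1830 kg/m³, cost = 5.600 $/kg
  candidate U: M = 35.1 kN·m per $
  candidate Y: M = 27.6 kN·m per $
  candidate P: M = 4.09 kN·m per $
  candidate F: M = 2.13 kN·m per $
  candidate W: M = 0.263 kN·m per $
Candidate U ranks first.

candidate U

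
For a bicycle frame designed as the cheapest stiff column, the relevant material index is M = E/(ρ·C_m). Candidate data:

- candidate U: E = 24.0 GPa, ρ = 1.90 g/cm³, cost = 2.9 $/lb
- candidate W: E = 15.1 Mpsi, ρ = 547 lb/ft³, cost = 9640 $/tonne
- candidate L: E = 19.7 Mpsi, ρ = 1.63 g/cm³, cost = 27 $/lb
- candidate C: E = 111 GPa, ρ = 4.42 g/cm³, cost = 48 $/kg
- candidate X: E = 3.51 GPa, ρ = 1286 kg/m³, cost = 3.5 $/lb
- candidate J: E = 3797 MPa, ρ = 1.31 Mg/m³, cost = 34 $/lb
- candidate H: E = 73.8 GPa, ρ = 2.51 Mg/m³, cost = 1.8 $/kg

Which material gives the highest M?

After converting to SI:
  candidate U: E = 24.00 GPa, ρ = 1900 kg/m³, cost = 6.393 $/kg
  candidate W: E = 104.1 GPa, ρ = 8762 kg/m³, cost = 9.640 $/kg
  candidate L: E = 135.8 GPa, ρ = 1630 kg/m³, cost = 59.52 $/kg
  candidate C: E = 111.0 GPa, ρ = 4420 kg/m³, cost = 48.00 $/kg
  candidate X: E = 3.510 GPa, ρ = 1286 kg/m³, cost = 7.716 $/kg
  candidate J: E = 3.797 GPa, ρ = 1310 kg/m³, cost = 74.96 $/kg
  candidate H: E = 73.80 GPa, ρ = 2510 kg/m³, cost = 1.800 $/kg
  candidate H: M = 16.3 MN·m per $
  candidate U: M = 1.98 MN·m per $
  candidate L: M = 1.40 MN·m per $
  candidate W: M = 1.23 MN·m per $
  candidate C: M = 0.523 MN·m per $
  candidate X: M = 0.354 MN·m per $
  candidate J: M = 0.0387 MN·m per $
Candidate H has the largest M.

candidate H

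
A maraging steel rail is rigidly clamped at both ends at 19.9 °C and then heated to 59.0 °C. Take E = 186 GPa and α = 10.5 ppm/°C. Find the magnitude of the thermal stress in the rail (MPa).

ΔT = 39.10 K. Constrained thermal stress σ = E·α·ΔT = 186.0×10³ MPa × 10.5×10⁻⁶ × 39.10 = 76.4 MPa (compressive).

76.4 MPa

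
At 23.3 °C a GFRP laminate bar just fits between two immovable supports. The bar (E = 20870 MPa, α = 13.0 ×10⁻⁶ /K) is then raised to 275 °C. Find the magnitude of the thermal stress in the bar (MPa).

68.3 MPa

E = 20870 MPa = 20.87 GPa.
ΔT = 251.7 K. Constrained thermal stress σ = E·α·ΔT = 20.87×10³ MPa × 13.0×10⁻⁶ × 251.7 = 68.3 MPa (compressive).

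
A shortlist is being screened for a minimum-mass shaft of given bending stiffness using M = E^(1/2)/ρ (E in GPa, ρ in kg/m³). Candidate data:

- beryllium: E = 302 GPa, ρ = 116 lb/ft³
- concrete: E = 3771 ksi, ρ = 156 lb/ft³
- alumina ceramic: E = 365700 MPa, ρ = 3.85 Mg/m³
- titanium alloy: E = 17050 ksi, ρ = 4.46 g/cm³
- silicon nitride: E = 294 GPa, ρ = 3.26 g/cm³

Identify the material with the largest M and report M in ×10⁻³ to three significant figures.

beryllium, M = 9.35×10⁻³

Normalizing units and computing the index:
  beryllium: E = 302.0 GPa, ρ = 1858 kg/m³
  concrete: E = 26.00 GPa, ρ = 2499 kg/m³
  alumina ceramic: E = 365.7 GPa, ρ = 3850 kg/m³
  titanium alloy: E = 117.6 GPa, ρ = 4460 kg/m³
  silicon nitride: E = 294.0 GPa, ρ = 3260 kg/m³
  beryllium: M = 9.35×10⁻³
  silicon nitride: M = 5.26×10⁻³
  alumina ceramic: M = 4.97×10⁻³
  titanium alloy: M = 2.43×10⁻³
  concrete: M = 2.04×10⁻³
Highest index: beryllium.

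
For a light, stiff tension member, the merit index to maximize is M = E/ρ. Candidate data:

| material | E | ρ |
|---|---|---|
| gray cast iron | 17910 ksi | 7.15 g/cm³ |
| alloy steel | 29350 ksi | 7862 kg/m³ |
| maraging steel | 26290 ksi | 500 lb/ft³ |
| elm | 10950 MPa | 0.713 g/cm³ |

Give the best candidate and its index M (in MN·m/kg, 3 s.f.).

alloy steel, M = 25.7 MN·m/kg

Putting every candidate on a common basis:
  gray cast iron: E = 123.5 GPa, ρ = 7150 kg/m³
  alloy steel: E = 202.4 GPa, ρ = 7862 kg/m³
  maraging steel: E = 181.3 GPa, ρ = 8009 kg/m³
  elm: E = 10.95 GPa, ρ = 713.0 kg/m³
  alloy steel: M = 25.7 MN·m/kg
  maraging steel: M = 22.6 MN·m/kg
  gray cast iron: M = 17.3 MN·m/kg
  elm: M = 15.4 MN·m/kg
The maximum is for alloy steel.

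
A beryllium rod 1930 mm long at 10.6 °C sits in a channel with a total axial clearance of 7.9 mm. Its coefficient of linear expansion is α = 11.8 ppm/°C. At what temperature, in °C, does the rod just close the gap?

α·L₀·ΔT = 7.9 mm ⇒ ΔT = 7.9 / (11.8×10⁻⁶ × 1930.0) = 346.9 K.
T = 10.6 + 346.9 = 357.5 °C.

357 °C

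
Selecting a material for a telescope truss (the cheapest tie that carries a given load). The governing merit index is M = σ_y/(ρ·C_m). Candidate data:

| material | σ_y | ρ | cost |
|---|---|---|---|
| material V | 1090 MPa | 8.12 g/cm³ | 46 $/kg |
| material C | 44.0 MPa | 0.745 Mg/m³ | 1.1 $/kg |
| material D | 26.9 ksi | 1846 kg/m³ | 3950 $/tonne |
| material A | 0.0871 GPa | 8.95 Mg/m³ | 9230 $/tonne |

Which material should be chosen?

Putting every candidate on a common basis:
  material V: σ_y = 1090 MPa, ρ = 8120 kg/m³, cost = 46.00 $/kg
  material C: σ_y = 44.00 MPa, ρ = 745.0 kg/m³, cost = 1.100 $/kg
  material D: σ_y = 185.5 MPa, ρ = 1846 kg/m³, cost = 3.950 $/kg
  material A: σ_y = 87.10 MPa, ρ = 8950 kg/m³, cost = 9.230 $/kg
  material C: M = 53.7 kN·m per $
  material D: M = 25.4 kN·m per $
  material V: M = 2.92 kN·m per $
  material A: M = 1.05 kN·m per $
Material C has the largest M.

material C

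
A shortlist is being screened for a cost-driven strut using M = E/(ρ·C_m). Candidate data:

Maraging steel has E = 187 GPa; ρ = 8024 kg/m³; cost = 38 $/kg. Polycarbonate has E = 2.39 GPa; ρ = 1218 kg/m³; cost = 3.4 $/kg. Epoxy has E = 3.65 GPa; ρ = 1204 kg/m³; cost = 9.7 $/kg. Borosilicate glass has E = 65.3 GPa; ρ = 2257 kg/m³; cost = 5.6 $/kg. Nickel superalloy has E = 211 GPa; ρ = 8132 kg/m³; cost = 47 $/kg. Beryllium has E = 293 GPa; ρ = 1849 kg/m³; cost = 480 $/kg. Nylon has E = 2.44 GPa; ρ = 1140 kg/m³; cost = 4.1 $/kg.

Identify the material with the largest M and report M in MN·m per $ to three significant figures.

borosilicate glass, M = 5.17 MN·m per $

Evaluate M for each candidate:
  borosilicate glass: M = 5.17 MN·m per $
  maraging steel: M = 0.613 MN·m per $
  polycarbonate: M = 0.577 MN·m per $
  nickel superalloy: M = 0.552 MN·m per $
  nylon: M = 0.522 MN·m per $
  beryllium: M = 0.330 MN·m per $
  epoxy: M = 0.313 MN·m per $
The maximum is for borosilicate glass.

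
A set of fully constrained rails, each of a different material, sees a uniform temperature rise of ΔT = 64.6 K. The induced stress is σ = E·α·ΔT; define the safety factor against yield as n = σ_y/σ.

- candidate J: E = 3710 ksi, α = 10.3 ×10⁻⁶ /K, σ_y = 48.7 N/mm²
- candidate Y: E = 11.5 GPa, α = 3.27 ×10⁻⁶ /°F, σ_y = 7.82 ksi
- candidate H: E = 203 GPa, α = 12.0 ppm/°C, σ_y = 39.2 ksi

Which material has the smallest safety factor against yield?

candidate H

Converting E to GPa, α to ×10⁻⁶/K, σ_y to MPa, then σ and n for each:
  candidate J: E = 25.58, α = 10.3, σ_y = 48.70 → σ = 17.0 MPa, n = 2.86
  candidate Y: E = 11.50, α = 5.89, σ_y = 53.92 → σ = 4.37 MPa, n = 12.3
  candidate H: E = 203.0, α = 12.0, σ_y = 270.3 → σ = 157 MPa, n = 1.72
Candidate H has the lowest safety factor, n = 1.72.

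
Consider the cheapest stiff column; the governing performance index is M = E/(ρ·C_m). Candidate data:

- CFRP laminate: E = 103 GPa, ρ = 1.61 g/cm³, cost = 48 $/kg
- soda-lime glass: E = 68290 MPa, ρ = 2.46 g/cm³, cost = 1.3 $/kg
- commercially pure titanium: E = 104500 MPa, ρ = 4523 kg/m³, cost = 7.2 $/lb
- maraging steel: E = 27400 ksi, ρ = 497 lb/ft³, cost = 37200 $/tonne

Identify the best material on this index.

soda-lime glass

In SI units:
  CFRP laminate: E = 103.0 GPa, ρ = 1610 kg/m³, cost = 48.00 $/kg
  soda-lime glass: E = 68.29 GPa, ρ = 2460 kg/m³, cost = 1.300 $/kg
  commercially pure titanium: E = 104.5 GPa, ρ = 4523 kg/m³, cost = 15.87 $/kg
  maraging steel: E = 188.9 GPa, ρ = 7961 kg/m³, cost = 37.20 $/kg
  soda-lime glass: M = 21.4 MN·m per $
  commercially pure titanium: M = 1.46 MN·m per $
  CFRP laminate: M = 1.33 MN·m per $
  maraging steel: M = 0.638 MN·m per $
The maximum is for soda-lime glass.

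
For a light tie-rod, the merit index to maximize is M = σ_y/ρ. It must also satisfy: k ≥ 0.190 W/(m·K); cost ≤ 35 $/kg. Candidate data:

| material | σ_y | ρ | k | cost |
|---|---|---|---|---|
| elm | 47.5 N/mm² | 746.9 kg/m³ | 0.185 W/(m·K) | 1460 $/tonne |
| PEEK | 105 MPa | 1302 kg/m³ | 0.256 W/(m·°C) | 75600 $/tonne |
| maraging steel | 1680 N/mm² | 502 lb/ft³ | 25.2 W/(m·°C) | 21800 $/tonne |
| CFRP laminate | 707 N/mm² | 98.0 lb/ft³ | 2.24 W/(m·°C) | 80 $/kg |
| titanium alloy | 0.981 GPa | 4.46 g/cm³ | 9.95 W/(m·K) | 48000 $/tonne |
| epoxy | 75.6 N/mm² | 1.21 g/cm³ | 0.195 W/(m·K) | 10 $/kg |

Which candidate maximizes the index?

Screen on constraints: k ≥ 0.190 W/(m·K); cost ≤ 35 $/kg. Survivors: maraging steel, epoxy.
Putting every candidate on a common basis:
  maraging steel: σ_y = 1680 MPa, ρ = 8041 kg/m³
  epoxy: σ_y = 75.60 MPa, ρ = 1210 kg/m³
  maraging steel: M = 209 kN·m/kg
  epoxy: M = 62.5 kN·m/kg
Maraging steel has the largest M.

maraging steel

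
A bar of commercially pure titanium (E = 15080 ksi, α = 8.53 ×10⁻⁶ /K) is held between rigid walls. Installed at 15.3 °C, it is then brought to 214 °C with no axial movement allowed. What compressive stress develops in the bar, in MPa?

E = 15080 ksi = 104.0 GPa.
ΔT = 198.7 K. Constrained thermal stress σ = E·α·ΔT = 104.0×10³ MPa × 8.53×10⁻⁶ × 198.7 = 176 MPa (compressive).

176 MPa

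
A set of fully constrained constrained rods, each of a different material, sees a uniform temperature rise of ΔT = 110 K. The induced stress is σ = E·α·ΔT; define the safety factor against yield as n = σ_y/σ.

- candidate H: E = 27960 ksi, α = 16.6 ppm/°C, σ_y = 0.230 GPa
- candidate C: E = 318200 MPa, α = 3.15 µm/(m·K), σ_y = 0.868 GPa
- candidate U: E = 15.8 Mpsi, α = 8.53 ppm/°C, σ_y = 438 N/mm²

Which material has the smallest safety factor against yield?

candidate H

Converting E to GPa, α to ×10⁻⁶/K, σ_y to MPa, then σ and n for each:
  candidate H: E = 192.8, α = 16.6, σ_y = 230.0 → σ = 352 MPa, n = 0.653
  candidate C: E = 318.2, α = 3.15, σ_y = 868.0 → σ = 110 MPa, n = 7.87
  candidate U: E = 108.9, α = 8.53, σ_y = 438.0 → σ = 102 MPa, n = 4.29
Candidate H has the lowest safety factor, n = 0.653.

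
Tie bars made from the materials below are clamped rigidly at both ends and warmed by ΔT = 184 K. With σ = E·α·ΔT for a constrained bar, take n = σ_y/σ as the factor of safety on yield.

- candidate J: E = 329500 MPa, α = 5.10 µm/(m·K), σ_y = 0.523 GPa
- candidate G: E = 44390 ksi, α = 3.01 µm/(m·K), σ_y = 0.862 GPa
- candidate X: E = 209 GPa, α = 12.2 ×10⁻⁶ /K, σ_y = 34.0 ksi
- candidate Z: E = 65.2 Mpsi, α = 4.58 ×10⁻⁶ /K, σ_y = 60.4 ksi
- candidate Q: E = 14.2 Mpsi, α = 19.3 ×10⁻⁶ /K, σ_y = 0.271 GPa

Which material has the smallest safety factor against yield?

Per material, after unit conversion:
  candidate J: E = 329.5, α = 5.10, σ_y = 523.0 → σ = 309 MPa, n = 1.69
  candidate G: E = 306.1, α = 3.01, σ_y = 862.0 → σ = 170 MPa, n = 5.09
  candidate X: E = 209.0, α = 12.2, σ_y = 234.4 → σ = 469 MPa, n = 0.500
  candidate Z: E = 449.5, α = 4.58, σ_y = 416.4 → σ = 379 MPa, n = 1.10
  candidate Q: E = 97.91, α = 19.3, σ_y = 271.0 → σ = 348 MPa, n = 0.779
The minimum is candidate X at n = 0.500.

candidate X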